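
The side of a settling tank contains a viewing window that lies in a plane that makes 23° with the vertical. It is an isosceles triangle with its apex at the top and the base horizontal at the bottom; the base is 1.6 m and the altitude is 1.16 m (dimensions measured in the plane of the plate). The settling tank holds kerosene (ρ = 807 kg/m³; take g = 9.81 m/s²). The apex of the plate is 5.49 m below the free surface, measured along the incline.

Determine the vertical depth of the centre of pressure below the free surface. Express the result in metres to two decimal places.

h_p = 5.78 m

γ = ρg = 807 × 9.81 / 1000 = 7.91667 kN/m³.
The plate makes 23° with the vertical, i.e. θ = 90° − 23° = 67° to the horizontal. Measuring y along the incline from the free-surface line, vertical depth h = y·sinθ with sinθ = 0.920505.
With the apex up, the centroid sits 2h/3 = 2 × 1.16/3 = 0.773333 m below the apex, so y_c = 5.49 + 0.773333 = 6.26333 m and h_c = 6.26333 × 0.920505 = 5.76543 m.
A = ½ × 1.6 × 1.16 = 0.928 m².
Resultant F = γ·h_c·A = 7.91667 × 5.76543 × 0.928 = 42.3567 kN.
I_c = b·h³/36 = 1.6 × 1.16³/36 = 0.0693732 m⁴.
Centre of pressure: y_p = y_c + I_c/(y_c·A) = 6.26333 + 0.0693732/(6.26333 × 0.928) = 6.26333 + 0.0119354 = 6.27527 m along the plane.
Vertically, h_p = y_p·sinθ = 6.27527 × 0.920505 = 5.77642 m.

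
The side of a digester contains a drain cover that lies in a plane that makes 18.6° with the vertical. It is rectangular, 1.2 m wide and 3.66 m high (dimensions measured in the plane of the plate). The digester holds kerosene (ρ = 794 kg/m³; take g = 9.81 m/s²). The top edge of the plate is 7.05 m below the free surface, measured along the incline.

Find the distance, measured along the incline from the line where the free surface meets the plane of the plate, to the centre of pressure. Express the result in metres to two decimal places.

γ = ρg = 794 × 9.81 / 1000 = 7.78914 kN/m³.
The plate makes 18.6° with the vertical, i.e. θ = 90° − 18.6° = 71.4° to the horizontal. Measuring y along the incline from the free-surface line, vertical depth h = y·sinθ with sinθ = 0.947768.
The centroid lies 3.66/2 = 1.83 m below the top edge, so y_c = 7.05 + 1.83 = 8.88 m and h_c = 8.88 × 0.947768 = 8.41618 m.
A = 1.2 × 3.66 = 4.392 m².
Resultant F = γ·h_c·A = 7.78914 × 8.41618 × 4.392 = 287.917 kN.
I_c = b·h³/12 = 1.2 × 3.66³/12 = 4.90279 m⁴.
Centre of pressure: y_p = y_c + I_c/(y_c·A) = 8.88 + 4.90279/(8.88 × 4.392) = 8.88 + 0.125709 = 9.00571 m along the plane.

y_p = 9.01 m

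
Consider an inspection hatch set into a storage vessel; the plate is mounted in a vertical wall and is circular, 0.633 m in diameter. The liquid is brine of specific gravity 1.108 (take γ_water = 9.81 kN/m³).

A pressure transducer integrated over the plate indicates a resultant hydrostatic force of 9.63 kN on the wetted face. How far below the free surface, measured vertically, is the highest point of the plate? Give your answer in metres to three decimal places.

γ = 1.108 × 9.81 = 10.86948 kN/m³.
A = π(0.3165)² = 0.3147 m².
From F = γ·h_c·A, the centroid depth is h_c = 9.63/(10.86948 × 0.3147) = 2.81527 m.
The centroid is at the centre, 0.3165 m below the top of the plate, so the highest point sits at h_top = 2.81527 − 0.3165 = 2.49877 m below the surface.

d_top ≈ 2.499 m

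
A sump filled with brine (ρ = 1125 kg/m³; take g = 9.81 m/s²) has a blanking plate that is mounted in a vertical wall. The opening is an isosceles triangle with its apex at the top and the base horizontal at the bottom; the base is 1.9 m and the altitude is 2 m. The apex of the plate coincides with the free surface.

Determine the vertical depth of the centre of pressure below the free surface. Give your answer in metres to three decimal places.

h_p = 1.500 m

γ = ρg = 1125 × 9.81 / 1000 = 11.03625 kN/m³.
With the apex up, the centroid sits 2h/3 = 2 × 2/3 = 1.33333 m below the apex, so the centroid depth is h_c = 1.33333 m.
A = ½ × 1.9 × 2 = 1.9 m².
Resultant F = γ·h_c·A = 11.03625 × 1.33333 × 1.9 = 27.9584 kN.
I_c = b·h³/36 = 1.9 × 2³/36 = 0.422222 m⁴.
Centre of pressure: y_p = y_c + I_c/(y_c·A) = 1.33333 + 0.422222/(1.33333 × 1.9) = 1.33333 + 0.166667 = 1.5 m along the plane.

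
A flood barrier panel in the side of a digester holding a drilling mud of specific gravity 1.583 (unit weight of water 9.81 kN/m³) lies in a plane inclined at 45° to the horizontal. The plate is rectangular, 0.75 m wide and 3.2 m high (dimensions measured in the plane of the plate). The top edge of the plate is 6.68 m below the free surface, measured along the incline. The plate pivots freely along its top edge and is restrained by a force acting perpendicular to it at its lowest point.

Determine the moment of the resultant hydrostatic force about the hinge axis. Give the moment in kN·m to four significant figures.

M ≈ 371.6 kN·m

γ = 1.583 × 9.81 = 15.52923 kN/m³.
Let θ = 45° be the plate's angle to the horizontal; measure y along the incline from where the plane meets the free surface. Vertical depth h = y·sinθ with sinθ = 0.707107.
The centroid lies 3.2/2 = 1.6 m below the top edge, so y_c = 6.68 + 1.6 = 8.28 m and h_c = 8.28 × 0.707107 = 5.85485 m.
A = 0.75 × 3.2 = 2.4 m².
Resultant F = γ·h_c·A = 15.52923 × 5.85485 × 2.4 = 218.211 kN.
I_c = b·h³/12 = 0.75 × 3.2³/12 = 2.048 m⁴.
Centre of pressure: y_p = y_c + I_c/(y_c·A) = 8.28 + 2.048/(8.28 × 2.4) = 8.28 + 0.10306 = 8.38306 m along the plane.
The resultant acts 1.6 + 0.10306 = 1.70306 m (along the plate) below the hinge at the top edge, so the moment about the hinge is M = F × 1.70306 = 218.211 × 1.70306 = 371.626 kN·m.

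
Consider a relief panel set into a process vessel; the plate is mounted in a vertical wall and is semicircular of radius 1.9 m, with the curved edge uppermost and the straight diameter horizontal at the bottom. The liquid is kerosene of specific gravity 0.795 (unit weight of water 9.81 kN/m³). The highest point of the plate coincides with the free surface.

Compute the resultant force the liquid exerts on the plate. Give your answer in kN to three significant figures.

γ = 0.795 × 9.81 = 7.79895 kN/m³.
The centroid lies 4r/(3π) = 0.806385 m above the diameter, so r − 4r/(3π) = 1.9 − 0.806385 = 1.09361 m below the topmost point, so the centroid depth is h_c = 1.09361 m.
A = πr²/2 = π × 1.9²/2 = 5.67057 m².
Resultant F = γ·h_c·A = 7.79895 × 1.09361 × 5.67057 = 48.3643 kN.

F ≈ 48.4 kN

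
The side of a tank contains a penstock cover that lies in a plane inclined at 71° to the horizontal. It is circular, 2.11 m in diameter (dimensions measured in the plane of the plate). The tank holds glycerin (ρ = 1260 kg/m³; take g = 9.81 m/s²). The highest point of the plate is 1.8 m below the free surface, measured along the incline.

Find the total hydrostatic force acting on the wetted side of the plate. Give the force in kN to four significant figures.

γ = ρg = 1260 × 9.81 / 1000 = 12.3606 kN/m³.
Let θ = 71° be the plate's angle to the horizontal; measure y along the incline from where the plane meets the free surface. Vertical depth h = y·sinθ with sinθ = 0.945519.
The centroid is at the centre, 1.055 m below the top of the plate, so y_c = 1.8 + 1.055 = 2.855 m and h_c = 2.855 × 0.945519 = 2.69946 m.
A = π(1.055)² = 3.49667 m².
Resultant F = γ·h_c·A = 12.3606 × 2.69946 × 3.49667 = 116.673 kN.

F ≈ 116.7 kN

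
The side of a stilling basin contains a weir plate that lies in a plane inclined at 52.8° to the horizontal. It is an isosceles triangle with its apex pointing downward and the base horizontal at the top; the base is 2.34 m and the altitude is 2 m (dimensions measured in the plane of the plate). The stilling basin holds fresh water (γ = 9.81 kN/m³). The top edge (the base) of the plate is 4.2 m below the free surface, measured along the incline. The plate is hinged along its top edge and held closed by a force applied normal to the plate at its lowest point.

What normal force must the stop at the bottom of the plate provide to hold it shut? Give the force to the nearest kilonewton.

γ = 9.81 kN/m³.
Let θ = 52.8° be the plate's angle to the horizontal; measure y along the incline from where the plane meets the free surface. Vertical depth h = y·sinθ with sinθ = 0.796530.
With the apex down, the centroid sits h/3 = 2/3 = 0.666667 m below the base (the top edge), so y_c = 4.2 + 0.666667 = 4.86667 m and h_c = 4.86667 × 0.796530 = 3.87645 m.
A = ½ × 2.34 × 2 = 2.34 m².
Resultant F = γ·h_c·A = 9.81 × 3.87645 × 2.34 = 88.9855 kN.
I_c = b·h³/36 = 2.34 × 2³/36 = 0.52 m⁴.
Centre of pressure: y_p = y_c + I_c/(y_c·A) = 4.86667 + 0.52/(4.86667 × 2.34) = 4.86667 + 0.0456621 = 4.91233 m along the plane.
The resultant acts 0.666667 + 0.0456621 = 0.712329 m (along the plate) below the hinge at the top edge, so the moment about the hinge is M = F × 0.712329 = 88.9855 × 0.712329 = 63.387 kN·m.
A normal force at the bottom, 2 m from the hinge, must supply this moment: P = 63.387/2 = 31.6935 kN.

P ≈ 32 kN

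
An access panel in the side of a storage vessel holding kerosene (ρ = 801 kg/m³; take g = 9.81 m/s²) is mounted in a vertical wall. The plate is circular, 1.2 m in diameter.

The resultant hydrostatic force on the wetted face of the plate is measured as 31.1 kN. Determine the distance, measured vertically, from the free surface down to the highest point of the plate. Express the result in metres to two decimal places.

γ = ρg = 801 × 9.81 / 1000 = 7.85781 kN/m³.
A = π(0.6)² = 1.13097 m².
From F = γ·h_c·A, the centroid depth is h_c = 31.1/(7.85781 × 1.13097) = 3.49951 m.
The centroid is at the centre, 0.6 m below the top of the plate, so the highest point sits at h_top = 3.49951 − 0.6 = 2.89951 m below the surface.

d_top ≈ 2.90 m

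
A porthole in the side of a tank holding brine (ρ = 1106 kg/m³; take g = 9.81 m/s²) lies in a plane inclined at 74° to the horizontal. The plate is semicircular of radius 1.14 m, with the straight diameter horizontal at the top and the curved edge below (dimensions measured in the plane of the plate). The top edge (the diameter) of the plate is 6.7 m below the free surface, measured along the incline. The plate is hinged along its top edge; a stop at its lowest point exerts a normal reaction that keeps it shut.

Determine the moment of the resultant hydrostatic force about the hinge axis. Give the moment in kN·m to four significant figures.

M ≈ 75.94 kN·m

γ = ρg = 1106 × 9.81 / 1000 = 10.84986 kN/m³.
Let θ = 74° be the plate's angle to the horizontal; measure y along the incline from where the plane meets the free surface. Vertical depth h = y·sinθ with sinθ = 0.961262.
The centroid of a semicircle lies 4r/(3π) = 0.483831 m from the diameter, here below the top edge, so y_c = 6.7 + 0.483831 = 7.18383 m and h_c = 7.18383 × 0.961262 = 6.90554 m.
A = πr²/2 = π × 1.14²/2 = 2.04141 m².
Resultant F = γ·h_c·A = 10.84986 × 6.90554 × 2.04141 = 152.951 kN.
I_c = (π/8 − 8/(9π))·r⁴ = 0.109757 × 1.14⁴ = 0.185375 m⁴.
Centre of pressure: y_p = y_c + I_c/(y_c·A) = 7.18383 + 0.185375/(7.18383 × 2.04141) = 7.18383 + 0.0126405 = 7.19647 m along the plane.
The resultant acts 0.483831 + 0.0126405 = 0.496472 m (along the plate) below the hinge at the top edge, so the moment about the hinge is M = F × 0.496472 = 152.951 × 0.496472 = 75.9359 kN·m.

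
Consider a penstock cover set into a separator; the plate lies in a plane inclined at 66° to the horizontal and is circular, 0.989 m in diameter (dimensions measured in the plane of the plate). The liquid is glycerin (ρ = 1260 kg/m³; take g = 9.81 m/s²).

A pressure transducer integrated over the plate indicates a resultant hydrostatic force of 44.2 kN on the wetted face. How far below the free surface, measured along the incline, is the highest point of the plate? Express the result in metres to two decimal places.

y_top ≈ 4.60 m

γ = ρg = 1260 × 9.81 / 1000 = 12.3606 kN/m³.
A = π(0.4945)² = 0.768214 m².
From F = γ·h_c·A, the centroid depth is h_c = 44.2/(12.3606 × 0.768214) = 4.65479 m.
Let θ = 66° be the plate's angle to the horizontal; measure y along the incline from where the plane meets the free surface. Vertical depth h = y·sinθ with sinθ = 0.913545.
Along the incline, y_c = h_c/sinθ = 4.65479/0.913545 = 5.0953 m.
The centroid is at the centre, 0.4945 m below the top of the plate, so the highest point sits at y_top = 5.0953 − 0.4945 = 4.6008 m along the incline.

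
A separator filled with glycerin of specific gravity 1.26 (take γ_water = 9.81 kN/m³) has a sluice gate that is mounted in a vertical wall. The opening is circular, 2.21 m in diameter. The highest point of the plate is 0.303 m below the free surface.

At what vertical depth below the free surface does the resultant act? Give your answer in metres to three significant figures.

h_p = 1.62 m

γ = 1.26 × 9.81 = 12.3606 kN/m³.
The centroid is at the centre, 1.105 m below the top of the plate, so the centroid depth is h_c = 0.303 + 1.105 = 1.408 m.
A = π(1.105)² = 3.83596 m².
Resultant F = γ·h_c·A = 12.3606 × 1.408 × 3.83596 = 66.76 kN.
I_c = πr⁴/4 = π × 1.105⁴/4 = 1.17095 m⁴.
Centre of pressure: y_p = y_c + I_c/(y_c·A) = 1.408 + 1.17095/(1.408 × 3.83596) = 1.408 + 0.216801 = 1.6248 m along the plane.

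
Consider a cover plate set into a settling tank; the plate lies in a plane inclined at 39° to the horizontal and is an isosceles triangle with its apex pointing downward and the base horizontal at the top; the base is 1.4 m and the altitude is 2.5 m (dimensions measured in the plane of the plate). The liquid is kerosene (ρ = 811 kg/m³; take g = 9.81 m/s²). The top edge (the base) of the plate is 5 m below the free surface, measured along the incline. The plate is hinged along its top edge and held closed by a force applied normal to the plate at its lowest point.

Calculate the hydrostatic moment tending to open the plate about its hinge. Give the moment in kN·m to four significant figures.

γ = ρg = 811 × 9.81 / 1000 = 7.95591 kN/m³.
Let θ = 39° be the plate's angle to the horizontal; measure y along the incline from where the plane meets the free surface. Vertical depth h = y·sinθ with sinθ = 0.629320.
With the apex down, the centroid sits h/3 = 2.5/3 = 0.833333 m below the base (the top edge), so y_c = 5 + 0.833333 = 5.83333 m and h_c = 5.83333 × 0.629320 = 3.67103 m.
A = ½ × 1.4 × 2.5 = 1.75 m².
Resultant F = γ·h_c·A = 7.95591 × 3.67103 × 1.75 = 51.1112 kN.
I_c = b·h³/36 = 1.4 × 2.5³/36 = 0.607639 m⁴.
Centre of pressure: y_p = y_c + I_c/(y_c·A) = 5.83333 + 0.607639/(5.83333 × 1.75) = 5.83333 + 0.0595239 = 5.89285 m along the plane.
The resultant acts 0.833333 + 0.0595239 = 0.892857 m (along the plate) below the hinge at the top edge, so the moment about the hinge is M = F × 0.892857 = 51.1112 × 0.892857 = 45.635 kN·m.

M ≈ 45.64 kN·m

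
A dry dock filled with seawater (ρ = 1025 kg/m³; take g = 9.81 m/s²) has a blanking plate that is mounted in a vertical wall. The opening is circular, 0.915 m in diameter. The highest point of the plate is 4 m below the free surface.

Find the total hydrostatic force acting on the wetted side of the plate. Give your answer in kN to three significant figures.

F ≈ 29.5 kN

γ = ρg = 1025 × 9.81 / 1000 = 10.05525 kN/m³.
The centroid is at the centre, 0.4575 m below the top of the plate, so the centroid depth is h_c = 4 + 0.4575 = 4.4575 m.
A = π(0.4575)² = 0.657555 m².
Resultant F = γ·h_c·A = 10.05525 × 4.4575 × 0.657555 = 29.4725 kN.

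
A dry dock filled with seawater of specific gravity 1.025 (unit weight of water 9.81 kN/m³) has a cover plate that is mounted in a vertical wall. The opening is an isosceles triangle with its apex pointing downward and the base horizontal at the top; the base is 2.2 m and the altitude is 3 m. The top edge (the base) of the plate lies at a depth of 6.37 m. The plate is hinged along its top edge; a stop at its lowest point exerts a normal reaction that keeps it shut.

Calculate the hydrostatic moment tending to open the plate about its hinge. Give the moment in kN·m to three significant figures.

M ≈ 261 kN·m

γ = 1.025 × 9.81 = 10.05525 kN/m³.
With the apex down, the centroid sits h/3 = 3/3 = 1 m below the base (the top edge), so the centroid depth is h_c = 6.37 + 1 = 7.37 m.
A = ½ × 2.2 × 3 = 3.3 m².
Resultant F = γ·h_c·A = 10.05525 × 7.37 × 3.3 = 244.554 kN.
I_c = b·h³/36 = 2.2 × 3³/36 = 1.65 m⁴.
Centre of pressure: y_p = y_c + I_c/(y_c·A) = 7.37 + 1.65/(7.37 × 3.3) = 7.37 + 0.0678426 = 7.43784 m along the plane.
The resultant acts 1 + 0.0678426 = 1.06784 m (along the plate) below the hinge at the top edge, so the moment about the hinge is M = F × 1.06784 = 244.554 × 1.06784 = 261.145 kN·m.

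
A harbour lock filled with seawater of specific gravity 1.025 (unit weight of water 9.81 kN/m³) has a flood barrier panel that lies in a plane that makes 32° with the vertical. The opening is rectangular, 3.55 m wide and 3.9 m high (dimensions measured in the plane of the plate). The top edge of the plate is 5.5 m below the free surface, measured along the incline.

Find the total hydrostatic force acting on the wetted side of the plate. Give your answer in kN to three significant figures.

γ = 1.025 × 9.81 = 10.05525 kN/m³.
The plate makes 32° with the vertical, i.e. θ = 90° − 32° = 58° to the horizontal. Measuring y along the incline from the free-surface line, vertical depth h = y·sinθ with sinθ = 0.848048.
The centroid lies 3.9/2 = 1.95 m below the top edge, so y_c = 5.5 + 1.95 = 7.45 m and h_c = 7.45 × 0.848048 = 6.31796 m.
A = 3.55 × 3.9 = 13.845 m².
Resultant F = γ·h_c·A = 10.05525 × 6.31796 × 13.845 = 879.554 kN.

F ≈ 880 kN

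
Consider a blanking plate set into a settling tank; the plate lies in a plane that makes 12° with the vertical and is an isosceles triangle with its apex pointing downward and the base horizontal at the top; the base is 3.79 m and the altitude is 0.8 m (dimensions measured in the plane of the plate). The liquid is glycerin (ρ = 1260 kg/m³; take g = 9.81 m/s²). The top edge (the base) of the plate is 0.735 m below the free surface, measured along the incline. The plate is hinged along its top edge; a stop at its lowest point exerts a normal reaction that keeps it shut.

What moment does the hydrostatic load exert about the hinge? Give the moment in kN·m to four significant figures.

γ = ρg = 1260 × 9.81 / 1000 = 12.3606 kN/m³.
The plate makes 12° with the vertical, i.e. θ = 90° − 12° = 78° to the horizontal. Measuring y along the incline from the free-surface line, vertical depth h = y·sinθ with sinθ = 0.978148.
With the apex down, the centroid sits h/3 = 0.8/3 = 0.266667 m below the base (the top edge), so y_c = 0.735 + 0.266667 = 1.00167 m and h_c = 1.00167 × 0.978148 = 0.979782 m.
A = ½ × 3.79 × 0.8 = 1.516 m².
Resultant F = γ·h_c·A = 12.3606 × 0.979782 × 1.516 = 18.3598 kN.
I_c = b·h³/36 = 3.79 × 0.8³/36 = 0.0539022 m⁴.
Centre of pressure: y_p = y_c + I_c/(y_c·A) = 1.00167 + 0.0539022/(1.00167 × 1.516) = 1.00167 + 0.0354963 = 1.03717 m along the plane.
The resultant acts 0.266667 + 0.0354963 = 0.302163 m (along the plate) below the hinge at the top edge, so the moment about the hinge is M = F × 0.302163 = 18.3598 × 0.302163 = 5.54765 kN·m.

M ≈ 5.548 kN·m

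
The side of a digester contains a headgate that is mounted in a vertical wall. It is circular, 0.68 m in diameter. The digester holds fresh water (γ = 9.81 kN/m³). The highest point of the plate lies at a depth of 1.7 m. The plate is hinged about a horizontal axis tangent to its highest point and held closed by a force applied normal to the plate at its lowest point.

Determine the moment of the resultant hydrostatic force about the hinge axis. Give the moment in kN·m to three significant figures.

γ = 9.81 kN/m³.
The centroid is at the centre, 0.34 m below the top of the plate, so the centroid depth is h_c = 1.7 + 0.34 = 2.04 m.
A = π(0.34)² = 0.363168 m².
Resultant F = γ·h_c·A = 9.81 × 2.04 × 0.363168 = 7.26786 kN.
I_c = πr⁴/4 = π × 0.34⁴/4 = 0.0104956 m⁴.
Centre of pressure: y_p = y_c + I_c/(y_c·A) = 2.04 + 0.0104956/(2.04 × 0.363168) = 2.04 + 0.0141667 = 2.05417 m along the plane.
The resultant acts 0.34 + 0.0141667 = 0.354167 m (along the plate) below the hinge at the top edge, so the moment about the hinge is M = F × 0.354167 = 7.26786 × 0.354167 = 2.57404 kN·m.

M ≈ 2.57 kN·m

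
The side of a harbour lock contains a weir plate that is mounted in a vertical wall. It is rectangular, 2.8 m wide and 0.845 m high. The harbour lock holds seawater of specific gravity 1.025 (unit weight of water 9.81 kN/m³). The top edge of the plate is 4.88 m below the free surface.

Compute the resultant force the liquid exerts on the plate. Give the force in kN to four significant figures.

γ = 1.025 × 9.81 = 10.05525 kN/m³.
The centroid lies 0.845/2 = 0.4225 m below the top edge, so the centroid depth is h_c = 4.88 + 0.4225 = 5.3025 m.
A = 2.8 × 0.845 = 2.366 m².
Resultant F = γ·h_c·A = 10.05525 × 5.3025 × 2.366 = 126.15 kN.

F ≈ 126.2 kN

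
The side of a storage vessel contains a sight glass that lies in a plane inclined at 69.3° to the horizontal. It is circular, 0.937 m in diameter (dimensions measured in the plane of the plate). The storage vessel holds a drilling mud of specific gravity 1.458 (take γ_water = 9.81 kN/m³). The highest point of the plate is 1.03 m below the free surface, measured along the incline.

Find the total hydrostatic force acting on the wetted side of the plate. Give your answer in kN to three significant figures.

γ = 1.458 × 9.81 = 14.30298 kN/m³.
Let θ = 69.3° be the plate's angle to the horizontal; measure y along the incline from where the plane meets the free surface. Vertical depth h = y·sinθ with sinθ = 0.935444.
The centroid is at the centre, 0.4685 m below the top of the plate, so y_c = 1.03 + 0.4685 = 1.4985 m and h_c = 1.4985 × 0.935444 = 1.40176 m.
A = π(0.4685)² = 0.689555 m².
Resultant F = γ·h_c·A = 14.30298 × 1.40176 × 0.689555 = 13.8251 kN.

F ≈ 13.8 kN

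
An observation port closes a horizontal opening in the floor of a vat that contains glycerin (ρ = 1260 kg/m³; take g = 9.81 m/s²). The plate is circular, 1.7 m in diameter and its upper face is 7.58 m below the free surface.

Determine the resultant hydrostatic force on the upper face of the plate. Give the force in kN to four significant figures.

γ = ρg = 1260 × 9.81 / 1000 = 12.3606 kN/m³.
The plate is horizontal, so pressure is uniform at p = γ·h = 12.3606 × 7.58 = 93.6933 kN/m².
A = π(0.85)² = 2.2698 m².
F = p·A = 93.6933 × 2.2698 = 212.665 kN.

F ≈ 212.7 kN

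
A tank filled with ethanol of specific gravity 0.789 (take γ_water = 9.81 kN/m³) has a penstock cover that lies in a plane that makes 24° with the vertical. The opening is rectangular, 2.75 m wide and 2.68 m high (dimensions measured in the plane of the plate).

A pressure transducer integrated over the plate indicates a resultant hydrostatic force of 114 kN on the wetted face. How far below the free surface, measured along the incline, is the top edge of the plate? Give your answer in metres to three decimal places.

γ = 0.789 × 9.81 = 7.74009 kN/m³.
A = 2.75 × 2.68 = 7.37 m².
From F = γ·h_c·A, the centroid depth is h_c = 114/(7.74009 × 7.37) = 1.99844 m.
The plate makes 24° with the vertical, i.e. θ = 90° − 24° = 66° to the horizontal. Measuring y along the incline from the free-surface line, vertical depth h = y·sinθ with sinθ = 0.913545.
Along the incline, y_c = h_c/sinθ = 1.99844/0.913545 = 2.18757 m.
The centroid lies 2.68/2 = 1.34 m below the top edge, so the top edge sits at y_top = 2.18757 − 1.34 = 0.84757 m along the incline.

y_top ≈ 0.848 m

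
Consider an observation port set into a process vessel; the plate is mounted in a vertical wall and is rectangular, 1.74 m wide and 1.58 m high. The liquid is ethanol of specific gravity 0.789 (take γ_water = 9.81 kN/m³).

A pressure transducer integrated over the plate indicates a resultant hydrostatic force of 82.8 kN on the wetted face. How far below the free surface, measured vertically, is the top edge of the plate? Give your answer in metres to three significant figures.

d_top ≈ 3.10 m

γ = 0.789 × 9.81 = 7.74009 kN/m³.
A = 1.74 × 1.58 = 2.7492 m².
From F = γ·h_c·A, the centroid depth is h_c = 82.8/(7.74009 × 2.7492) = 3.89115 m.
The centroid lies 1.58/2 = 0.79 m below the top edge, so the top edge sits at h_top = 3.89115 − 0.79 = 3.10115 m below the surface.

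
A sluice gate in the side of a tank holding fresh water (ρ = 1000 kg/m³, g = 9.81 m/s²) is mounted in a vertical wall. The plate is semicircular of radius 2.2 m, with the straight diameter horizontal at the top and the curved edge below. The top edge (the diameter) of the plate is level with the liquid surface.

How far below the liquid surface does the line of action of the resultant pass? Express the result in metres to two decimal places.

γ = ρg = 1000 × 9.81 = 9810 N/m³ = 9.81 kN/m³.
The centroid of a semicircle lies 4r/(3π) = 0.933709 m from the diameter, here below the top edge, so the centroid depth is h_c = 0.933709 m.
A = πr²/2 = π × 2.2²/2 = 7.60265 m².
Resultant F = γ·h_c·A = 9.81 × 0.933709 × 7.60265 = 69.6379 kN.
I_c = (π/8 − 8/(9π))·r⁴ = 0.109757 × 2.2⁴ = 2.57112 m⁴.
Centre of pressure: y_p = y_c + I_c/(y_c·A) = 0.933709 + 2.57112/(0.933709 × 7.60265) = 0.933709 + 0.362198 = 1.29591 m along the plane.

h_p = 1.30 m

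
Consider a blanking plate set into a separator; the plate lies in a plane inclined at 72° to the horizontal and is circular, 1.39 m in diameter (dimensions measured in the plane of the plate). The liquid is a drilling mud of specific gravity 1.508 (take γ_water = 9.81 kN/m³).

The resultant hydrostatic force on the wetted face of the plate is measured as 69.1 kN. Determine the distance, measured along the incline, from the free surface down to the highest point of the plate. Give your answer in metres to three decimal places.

y_top ≈ 2.542 m

γ = 1.508 × 9.81 = 14.79348 kN/m³.
A = π(0.695)² = 1.51747 m².
From F = γ·h_c·A, the centroid depth is h_c = 69.1/(14.79348 × 1.51747) = 3.07813 m.
Let θ = 72° be the plate's angle to the horizontal; measure y along the incline from where the plane meets the free surface. Vertical depth h = y·sinθ with sinθ = 0.951057.
Along the incline, y_c = h_c/sinθ = 3.07813/0.951057 = 3.23654 m.
The centroid is at the centre, 0.695 m below the top of the plate, so the highest point sits at y_top = 3.23654 − 0.695 = 2.54154 m along the incline.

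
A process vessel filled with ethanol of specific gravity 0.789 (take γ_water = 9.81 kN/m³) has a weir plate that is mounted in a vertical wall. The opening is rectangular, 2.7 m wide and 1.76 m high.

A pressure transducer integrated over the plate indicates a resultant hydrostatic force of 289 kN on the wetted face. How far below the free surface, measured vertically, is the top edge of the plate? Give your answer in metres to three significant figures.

γ = 0.789 × 9.81 = 7.74009 kN/m³.
A = 2.7 × 1.76 = 4.752 m².
From F = γ·h_c·A, the centroid depth is h_c = 289/(7.74009 × 4.752) = 7.85734 m.
The centroid lies 1.76/2 = 0.88 m below the top edge, so the top edge sits at h_top = 7.85734 − 0.88 = 6.97734 m below the surface.

d_top ≈ 6.98 m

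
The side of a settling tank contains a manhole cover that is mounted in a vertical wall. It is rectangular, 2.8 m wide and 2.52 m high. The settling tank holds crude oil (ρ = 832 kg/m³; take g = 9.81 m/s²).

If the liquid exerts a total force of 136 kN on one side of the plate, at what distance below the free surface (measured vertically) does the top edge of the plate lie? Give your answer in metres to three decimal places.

d_top ≈ 1.102 m

γ = ρg = 832 × 9.81 / 1000 = 8.16192 kN/m³.
A = 2.8 × 2.52 = 7.056 m².
From F = γ·h_c·A, the centroid depth is h_c = 136/(8.16192 × 7.056) = 2.3615 m.
The centroid lies 2.52/2 = 1.26 m below the top edge, so the top edge sits at h_top = 2.3615 − 1.26 = 1.1015 m below the surface.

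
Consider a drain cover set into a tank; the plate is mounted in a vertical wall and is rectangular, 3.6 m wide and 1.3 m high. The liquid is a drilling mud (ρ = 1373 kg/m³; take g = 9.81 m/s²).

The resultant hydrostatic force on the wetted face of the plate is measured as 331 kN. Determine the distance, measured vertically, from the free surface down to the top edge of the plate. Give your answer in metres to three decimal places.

d_top ≈ 4.601 m

γ = ρg = 1373 × 9.81 / 1000 = 13.46913 kN/m³.
A = 3.6 × 1.3 = 4.68 m².
From F = γ·h_c·A, the centroid depth is h_c = 331/(13.46913 × 4.68) = 5.25101 m.
The centroid lies 1.3/2 = 0.65 m below the top edge, so the top edge sits at h_top = 5.25101 − 0.65 = 4.60101 m below the surface.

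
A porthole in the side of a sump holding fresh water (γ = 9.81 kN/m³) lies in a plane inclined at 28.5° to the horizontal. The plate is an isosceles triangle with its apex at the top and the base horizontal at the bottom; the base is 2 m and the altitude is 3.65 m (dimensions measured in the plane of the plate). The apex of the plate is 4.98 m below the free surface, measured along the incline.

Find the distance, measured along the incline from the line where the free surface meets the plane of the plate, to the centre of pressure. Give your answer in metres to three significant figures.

γ = 9.81 kN/m³.
Let θ = 28.5° be the plate's angle to the horizontal; measure y along the incline from where the plane meets the free surface. Vertical depth h = y·sinθ with sinθ = 0.477159.
With the apex up, the centroid sits 2h/3 = 2 × 3.65/3 = 2.43333 m below the apex, so y_c = 4.98 + 2.43333 = 7.41333 m and h_c = 7.41333 × 0.477159 = 3.53734 m.
A = ½ × 2 × 3.65 = 3.65 m².
Resultant F = γ·h_c·A = 9.81 × 3.53734 × 3.65 = 126.66 kN.
I_c = b·h³/36 = 2 × 3.65³/36 = 2.70151 m⁴.
Centre of pressure: y_p = y_c + I_c/(y_c·A) = 7.41333 + 2.70151/(7.41333 × 3.65) = 7.41333 + 0.099839 = 7.51317 m along the plane.

y_p = 7.51 m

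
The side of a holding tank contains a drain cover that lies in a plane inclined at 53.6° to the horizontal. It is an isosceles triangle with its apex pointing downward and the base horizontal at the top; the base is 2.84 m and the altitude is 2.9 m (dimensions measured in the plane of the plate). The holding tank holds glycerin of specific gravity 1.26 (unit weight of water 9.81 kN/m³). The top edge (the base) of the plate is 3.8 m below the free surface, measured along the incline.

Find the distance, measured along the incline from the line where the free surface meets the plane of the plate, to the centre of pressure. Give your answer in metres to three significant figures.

γ = 1.26 × 9.81 = 12.3606 kN/m³.
Let θ = 53.6° be the plate's angle to the horizontal; measure y along the incline from where the plane meets the free surface. Vertical depth h = y·sinθ with sinθ = 0.804894.
With the apex down, the centroid sits h/3 = 2.9/3 = 0.966667 m below the base (the top edge), so y_c = 3.8 + 0.966667 = 4.76667 m and h_c = 4.76667 × 0.804894 = 3.83666 m.
A = ½ × 2.84 × 2.9 = 4.118 m².
Resultant F = γ·h_c·A = 12.3606 × 3.83666 × 4.118 = 195.29 kN.
I_c = b·h³/36 = 2.84 × 2.9³/36 = 1.92402 m⁴.
Centre of pressure: y_p = y_c + I_c/(y_c·A) = 4.76667 + 1.92402/(4.76667 × 4.118) = 4.76667 + 0.0980185 = 4.86469 m along the plane.

y_p = 4.86 m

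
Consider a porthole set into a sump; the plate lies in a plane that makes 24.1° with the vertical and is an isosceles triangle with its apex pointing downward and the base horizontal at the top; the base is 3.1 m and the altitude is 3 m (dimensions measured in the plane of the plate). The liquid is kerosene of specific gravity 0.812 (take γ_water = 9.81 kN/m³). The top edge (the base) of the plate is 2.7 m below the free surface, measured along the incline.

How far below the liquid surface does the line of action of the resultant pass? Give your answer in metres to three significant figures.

γ = 0.812 × 9.81 = 7.96572 kN/m³.
The plate makes 24.1° with the vertical, i.e. θ = 90° − 24.1° = 65.9° to the horizontal. Measuring y along the incline from the free-surface line, vertical depth h = y·sinθ with sinθ = 0.912834.
With the apex down, the centroid sits h/3 = 3/3 = 1 m below the base (the top edge), so y_c = 2.7 + 1 = 3.7 m and h_c = 3.7 × 0.912834 = 3.37749 m.
A = ½ × 3.1 × 3 = 4.65 m².
Resultant F = γ·h_c·A = 7.96572 × 3.37749 × 4.65 = 125.104 kN.
I_c = b·h³/36 = 3.1 × 3³/36 = 2.325 m⁴.
Centre of pressure: y_p = y_c + I_c/(y_c·A) = 3.7 + 2.325/(3.7 × 4.65) = 3.7 + 0.135135 = 3.83514 m along the plane.
Vertically, h_p = y_p·sinθ = 3.83514 × 0.912834 = 3.50085 m.

h_p = 3.50 m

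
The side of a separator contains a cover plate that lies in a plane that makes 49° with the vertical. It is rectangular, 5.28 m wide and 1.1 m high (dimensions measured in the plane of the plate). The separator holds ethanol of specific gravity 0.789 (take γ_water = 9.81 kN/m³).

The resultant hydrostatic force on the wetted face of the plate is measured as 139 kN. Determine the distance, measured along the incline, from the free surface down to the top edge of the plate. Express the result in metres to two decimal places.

γ = 0.789 × 9.81 = 7.74009 kN/m³.
A = 5.28 × 1.1 = 5.808 m².
From F = γ·h_c·A, the centroid depth is h_c = 139/(7.74009 × 5.808) = 3.09202 m.
The plate makes 49° with the vertical, i.e. θ = 90° − 49° = 41° to the horizontal. Measuring y along the incline from the free-surface line, vertical depth h = y·sinθ with sinθ = 0.656059.
Along the incline, y_c = h_c/sinθ = 3.09202/0.656059 = 4.71302 m.
The centroid lies 1.1/2 = 0.55 m below the top edge, so the top edge sits at y_top = 4.71302 − 0.55 = 4.16302 m along the incline.

y_top ≈ 4.16 m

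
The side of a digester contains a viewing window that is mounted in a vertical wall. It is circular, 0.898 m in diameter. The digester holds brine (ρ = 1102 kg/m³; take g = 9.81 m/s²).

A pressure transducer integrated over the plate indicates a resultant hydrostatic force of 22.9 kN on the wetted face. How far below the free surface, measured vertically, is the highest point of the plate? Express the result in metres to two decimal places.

γ = ρg = 1102 × 9.81 / 1000 = 10.81062 kN/m³.
A = π(0.449)² = 0.633348 m².
From F = γ·h_c·A, the centroid depth is h_c = 22.9/(10.81062 × 0.633348) = 3.34459 m.
The centroid is at the centre, 0.449 m below the top of the plate, so the highest point sits at h_top = 3.34459 − 0.449 = 2.89559 m below the surface.

d_top ≈ 2.90 m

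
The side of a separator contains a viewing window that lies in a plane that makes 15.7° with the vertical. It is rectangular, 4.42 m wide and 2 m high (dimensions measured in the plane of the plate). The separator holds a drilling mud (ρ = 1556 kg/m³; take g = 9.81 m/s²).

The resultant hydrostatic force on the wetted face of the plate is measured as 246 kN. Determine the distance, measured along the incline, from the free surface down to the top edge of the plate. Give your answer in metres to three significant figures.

y_top ≈ 0.894 m

γ = ρg = 1556 × 9.81 / 1000 = 15.26436 kN/m³.
A = 4.42 × 2 = 8.84 m².
From F = γ·h_c·A, the centroid depth is h_c = 246/(15.26436 × 8.84) = 1.82307 m.
The plate makes 15.7° with the vertical, i.e. θ = 90° − 15.7° = 74.3° to the horizontal. Measuring y along the incline from the free-surface line, vertical depth h = y·sinθ with sinθ = 0.962692.
Along the incline, y_c = h_c/sinθ = 1.82307/0.962692 = 1.89372 m.
The centroid lies 2/2 = 1 m below the top edge, so the top edge sits at y_top = 1.89372 − 1 = 0.89372 m along the incline.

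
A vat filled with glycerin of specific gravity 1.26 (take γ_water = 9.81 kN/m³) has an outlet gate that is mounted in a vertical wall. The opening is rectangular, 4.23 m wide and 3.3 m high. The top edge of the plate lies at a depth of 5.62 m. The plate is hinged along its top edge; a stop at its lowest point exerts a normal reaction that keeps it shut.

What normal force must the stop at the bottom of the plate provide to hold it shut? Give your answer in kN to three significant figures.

γ = 1.26 × 9.81 = 12.3606 kN/m³.
The centroid lies 3.3/2 = 1.65 m below the top edge, so the centroid depth is h_c = 5.62 + 1.65 = 7.27 m.
A = 4.23 × 3.3 = 13.959 m².
Resultant F = γ·h_c·A = 12.3606 × 7.27 × 13.959 = 1254.38 kN.
I_c = b·h³/12 = 4.23 × 3.3³/12 = 12.6678 m⁴.
Centre of pressure: y_p = y_c + I_c/(y_c·A) = 7.27 + 12.6678/(7.27 × 13.959) = 7.27 + 0.124828 = 7.39483 m along the plane.
The resultant acts 1.65 + 0.124828 = 1.77483 m (along the plate) below the hinge at the top edge, so the moment about the hinge is M = F × 1.77483 = 1254.38 × 1.77483 = 2226.31 kN·m.
A normal force at the bottom, 3.3 m from the hinge, must supply this moment: P = 2226.31/3.3 = 674.639 kN.

P ≈ 675 kN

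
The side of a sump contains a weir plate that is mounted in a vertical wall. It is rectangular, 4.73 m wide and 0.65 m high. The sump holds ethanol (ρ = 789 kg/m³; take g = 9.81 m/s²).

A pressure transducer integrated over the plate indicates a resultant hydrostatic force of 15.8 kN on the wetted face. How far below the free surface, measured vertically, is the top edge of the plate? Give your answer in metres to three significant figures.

γ = ρg = 789 × 9.81 / 1000 = 7.74009 kN/m³.
A = 4.73 × 0.65 = 3.0745 m².
From F = γ·h_c·A, the centroid depth is h_c = 15.8/(7.74009 × 3.0745) = 0.663952 m.
The centroid lies 0.65/2 = 0.325 m below the top edge, so the top edge sits at h_top = 0.663952 − 0.325 = 0.338952 m below the surface.

d_top ≈ 0.339 m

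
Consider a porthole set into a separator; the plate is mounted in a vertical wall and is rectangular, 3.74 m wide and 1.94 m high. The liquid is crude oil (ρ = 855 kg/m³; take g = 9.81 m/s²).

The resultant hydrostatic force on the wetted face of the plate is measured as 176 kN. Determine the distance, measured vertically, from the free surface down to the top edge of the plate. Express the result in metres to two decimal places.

d_top ≈ 1.92 m

γ = ρg = 855 × 9.81 / 1000 = 8.38755 kN/m³.
A = 3.74 × 1.94 = 7.2556 m².
From F = γ·h_c·A, the centroid depth is h_c = 176/(8.38755 × 7.2556) = 2.89204 m.
The centroid lies 1.94/2 = 0.97 m below the top edge, so the top edge sits at h_top = 2.89204 − 0.97 = 1.92204 m below the surface.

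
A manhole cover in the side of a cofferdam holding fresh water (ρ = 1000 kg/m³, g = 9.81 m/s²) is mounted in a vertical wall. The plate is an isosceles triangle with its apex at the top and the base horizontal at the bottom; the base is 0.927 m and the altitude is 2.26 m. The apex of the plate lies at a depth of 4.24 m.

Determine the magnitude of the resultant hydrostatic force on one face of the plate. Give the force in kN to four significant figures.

F ≈ 59.05 kN

γ = ρg = 1000 × 9.81 = 9810 N/m³ = 9.81 kN/m³.
With the apex up, the centroid sits 2h/3 = 2 × 2.26/3 = 1.50667 m below the apex, so the centroid depth is h_c = 4.24 + 1.50667 = 5.74667 m.
A = ½ × 0.927 × 2.26 = 1.04751 m².
Resultant F = γ·h_c·A = 9.81 × 5.74667 × 1.04751 = 59.0532 kN.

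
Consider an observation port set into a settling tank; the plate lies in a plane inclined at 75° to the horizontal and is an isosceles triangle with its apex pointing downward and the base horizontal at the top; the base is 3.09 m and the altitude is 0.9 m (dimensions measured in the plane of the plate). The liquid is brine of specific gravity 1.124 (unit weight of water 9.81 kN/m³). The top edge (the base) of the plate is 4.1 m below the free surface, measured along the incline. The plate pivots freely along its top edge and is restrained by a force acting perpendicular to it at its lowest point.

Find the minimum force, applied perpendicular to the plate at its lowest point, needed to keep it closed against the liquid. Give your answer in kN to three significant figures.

P ≈ 22.5 kN

γ = 1.124 × 9.81 = 11.02644 kN/m³.
Let θ = 75° be the plate's angle to the horizontal; measure y along the incline from where the plane meets the free surface. Vertical depth h = y·sinθ with sinθ = 0.965926.
With the apex down, the centroid sits h/3 = 0.9/3 = 0.3 m below the base (the top edge), so y_c = 4.1 + 0.3 = 4.4 m and h_c = 4.4 × 0.965926 = 4.25007 m.
A = ½ × 3.09 × 0.9 = 1.3905 m².
Resultant F = γ·h_c·A = 11.02644 × 4.25007 × 1.3905 = 65.1632 kN.
I_c = b·h³/36 = 3.09 × 0.9³/36 = 0.0625725 m⁴.
Centre of pressure: y_p = y_c + I_c/(y_c·A) = 4.4 + 0.0625725/(4.4 × 1.3905) = 4.4 + 0.0102273 = 4.41023 m along the plane.
The resultant acts 0.3 + 0.0102273 = 0.310227 m (along the plate) below the hinge at the top edge, so the moment about the hinge is M = F × 0.310227 = 65.1632 × 0.310227 = 20.2154 kN·m.
A normal force at the bottom, 0.9 m from the hinge, must supply this moment: P = 20.2154/0.9 = 22.4616 kN.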